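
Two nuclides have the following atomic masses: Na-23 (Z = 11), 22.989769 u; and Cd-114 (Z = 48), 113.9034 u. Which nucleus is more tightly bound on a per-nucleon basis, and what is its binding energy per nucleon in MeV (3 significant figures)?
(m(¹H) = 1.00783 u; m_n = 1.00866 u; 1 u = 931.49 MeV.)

Na-23: Σm = 11(1.00783) + 12(1.00866) = 23.19005 u; Δm = 0.200281 u; E_B = 186.56 MeV; E_B/A = 8.111 MeV
Cd-114: Σm = 48(1.00783) + 66(1.00866) = 114.94740 u; Δm = 1.04400 u; E_B = 972.476 MeV; E_B/A = 8.530 MeV
Cd-114 has the higher binding energy per nucleon, so it is the more tightly bound nucleus.

Cd-114; 8.53 MeV/nucleon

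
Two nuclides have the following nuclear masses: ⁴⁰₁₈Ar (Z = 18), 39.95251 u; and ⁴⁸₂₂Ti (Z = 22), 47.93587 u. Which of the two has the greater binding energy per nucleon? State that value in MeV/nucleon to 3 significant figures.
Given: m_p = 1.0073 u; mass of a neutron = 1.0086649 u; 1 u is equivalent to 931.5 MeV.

⁴⁸₂₂Ti; 8.73 MeV/nucleon

⁴⁰₁₈Ar: Σm = 18(1.0073) + 22(1.0086649) = 40.3220278 u; Δm = 0.3695178 u; E_B = 344.21 MeV; E_B/A = 8.605 MeV
⁴⁸₂₂Ti: Σm = 22(1.0073) + 26(1.0086649) = 48.3858874 u; Δm = 0.4500174 u; E_B = 419.19 MeV; E_B/A = 8.733 MeV
⁴⁸₂₂Ti has the higher binding energy per nucleon, so it is the more tightly bound nucleus.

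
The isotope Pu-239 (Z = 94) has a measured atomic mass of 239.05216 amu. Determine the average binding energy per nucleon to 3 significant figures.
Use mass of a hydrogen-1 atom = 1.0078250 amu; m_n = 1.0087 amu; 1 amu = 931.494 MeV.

The nucleus contains 94 protons and 239 − 94 = 145 neutrons.
Σm = 94·m(¹H) + 145·m_n = 94.7355500 + 146.2615 = 240.9970500 amu
Mass defect Δm = 240.9970500 − 239.05216 = 1.9448900 amu
E_B = 1.9448900 × 931.494 = 1811.65 MeV
Dividing by A = 239 gives 7.580 MeV per nucleon.

7.58 MeV/nucleon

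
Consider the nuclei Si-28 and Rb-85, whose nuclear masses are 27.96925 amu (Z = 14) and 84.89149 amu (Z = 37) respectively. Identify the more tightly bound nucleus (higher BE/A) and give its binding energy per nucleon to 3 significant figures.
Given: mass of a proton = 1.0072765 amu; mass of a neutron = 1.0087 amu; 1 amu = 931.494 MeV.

Rb-85; 8.72 MeV/nucleon

Si-28: Σm = 14(1.0072765) + 14(1.0087) = 28.2236710 amu; Δm = 0.2544210 amu; E_B = 236.99 MeV; E_B/A = 8.464 MeV
Rb-85: Σm = 37(1.0072765) + 48(1.0087) = 85.6868305 amu; Δm = 0.7953405 amu; E_B = 740.85 MeV; E_B/A = 8.716 MeV
Rb-85 has the higher binding energy per nucleon, so it is the more tightly bound nucleus.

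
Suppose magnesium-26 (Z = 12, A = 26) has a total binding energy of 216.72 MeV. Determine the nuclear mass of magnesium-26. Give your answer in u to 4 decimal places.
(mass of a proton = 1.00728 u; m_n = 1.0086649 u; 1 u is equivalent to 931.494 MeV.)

Mass defect = 216.72 MeV / (931.494 MeV/u) = 0.232659 u
Constituent mass = 12(1.00728) + 14(1.0086649) = 26.2086686 u
Nuclear mass = 26.2086686 − 0.232659 = 25.9760096 u ≈ 25.9760 u (to 4 decimal places)

25.9760 u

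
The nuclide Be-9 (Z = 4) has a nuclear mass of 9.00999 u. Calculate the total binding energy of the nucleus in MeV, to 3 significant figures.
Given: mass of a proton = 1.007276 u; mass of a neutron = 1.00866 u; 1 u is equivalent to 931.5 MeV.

The nucleus contains 4 protons and 9 − 4 = 5 neutrons.
Σm = 4·m_p + 5·m_n = 4.029104 + 5.04330 = 9.072404 u
Δm = 9.072404 − 9.00999 = 0.062414 u
Binding energy = Δm·c² = 0.062414 × 931.5 MeV/u = 58.1386 MeV

58.1 MeV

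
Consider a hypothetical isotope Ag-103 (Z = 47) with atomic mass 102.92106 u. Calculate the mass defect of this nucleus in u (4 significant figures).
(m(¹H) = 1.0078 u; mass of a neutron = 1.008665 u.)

The nucleus contains 47 protons and 103 − 47 = 56 neutrons.
Σm = 47·m(¹H) + 56·m_n = 47.3666 + 56.485240 = 103.851840 u
The mass defect is 103.851840 − 102.92106 = 0.930780 u.

0.9308 u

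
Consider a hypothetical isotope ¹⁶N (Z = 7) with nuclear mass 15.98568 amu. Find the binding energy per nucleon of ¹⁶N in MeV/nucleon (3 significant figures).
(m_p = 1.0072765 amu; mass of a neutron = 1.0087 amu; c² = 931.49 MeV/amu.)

The nucleus contains 7 protons and 16 − 7 = 9 neutrons.
Σm = 7·m_p + 9·m_n = 7.0509355 + 9.0783 = 16.1292355 amu
Mass defect Δm = 16.1292355 − 15.98568 = 0.1435555 amu
Converting to energy: 0.1435555 amu × 931.49 MeV/amu = 133.721 MeV
BE/A = 133.721 MeV / 16 = 8.358 MeV/nucleon

8.36 MeV/nucleon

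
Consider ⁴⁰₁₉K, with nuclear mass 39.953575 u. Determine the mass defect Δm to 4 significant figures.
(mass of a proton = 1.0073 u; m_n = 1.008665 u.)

0.3671 u

The nucleus contains 19 protons and 40 − 19 = 21 neutrons.
Σm = 19·m_p + 21·m_n = 19.1387 + 21.181965 = 40.320665 u
Mass defect Δm = 40.320665 − 39.953575 = 0.367090 u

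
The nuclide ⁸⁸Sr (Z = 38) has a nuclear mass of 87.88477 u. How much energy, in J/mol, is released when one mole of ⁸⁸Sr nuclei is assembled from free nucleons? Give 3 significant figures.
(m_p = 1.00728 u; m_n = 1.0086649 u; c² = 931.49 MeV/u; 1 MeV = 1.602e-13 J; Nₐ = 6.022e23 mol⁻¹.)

Z = 38, so N = A − Z = 88 − 38 = 50.
Mass of separated nucleons = 38(1.00728) + 50(1.0086649) = 38.27664 + 50.4332450 = 88.7098850 u
The mass defect is 88.7098850 − 87.88477 = 0.8251150 u.
Binding energy = Δm·c² = 0.8251150 × 931.49 MeV/u = 768.586 MeV
Per nucleus in joules: 768.586 MeV × 1.602e-13 J/MeV = 1.2313e-10 J
Per mole: 1.2313e-10 J × 6.022e23 mol⁻¹ = 7.4149e+13 J/mol

7.41e+13 J/mol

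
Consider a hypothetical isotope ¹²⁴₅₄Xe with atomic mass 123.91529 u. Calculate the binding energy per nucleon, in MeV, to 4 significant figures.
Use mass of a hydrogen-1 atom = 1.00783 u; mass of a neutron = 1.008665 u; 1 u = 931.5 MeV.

Total constituent mass: 54 × 1.00783 + 70 × 1.008665 = 125.029370 u
The mass defect is 125.029370 − 123.91529 = 1.114080 u.
Binding energy = Δm·c² = 1.114080 × 931.5 MeV/u = 1037.77 MeV
BE/A = 1037.77 MeV / 124 = 8.369 MeV/nucleon

8.369 MeV/nucleon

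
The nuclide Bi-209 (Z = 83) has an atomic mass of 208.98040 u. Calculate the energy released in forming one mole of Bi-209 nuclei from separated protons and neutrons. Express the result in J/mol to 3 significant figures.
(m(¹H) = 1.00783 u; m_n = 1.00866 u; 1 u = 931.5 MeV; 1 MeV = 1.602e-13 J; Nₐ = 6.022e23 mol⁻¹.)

Z = 83, so N = A − Z = 209 − 83 = 126.
Σm = 83·m(¹H) + 126·m_n = 83.64989 + 127.09116 = 210.74105 u
Mass defect Δm = 210.74105 − 208.98040 = 1.76065 u
Binding energy = Δm·c² = 1.76065 × 931.5 MeV/u = 1640.05 MeV
Per nucleus in joules: 1640.05 MeV × 1.602e-13 J/MeV = 2.6274e-10 J
Per mole: 2.6274e-10 J × 6.022e23 mol⁻¹ = 1.5822e+14 J/mol

1.58e+14 J/mol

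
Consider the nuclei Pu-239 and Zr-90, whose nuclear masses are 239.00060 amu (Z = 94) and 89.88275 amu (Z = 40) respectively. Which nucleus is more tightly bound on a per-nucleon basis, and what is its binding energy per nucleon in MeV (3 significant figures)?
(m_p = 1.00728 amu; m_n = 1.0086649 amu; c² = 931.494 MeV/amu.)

Pu-239: Σm = 94(1.00728) + 145(1.0086649) = 240.9407305 amu; Δm = 1.9401305 amu; E_B = 1807.2 MeV; E_B/A = 7.562 MeV
Zr-90: Σm = 40(1.00728) + 50(1.0086649) = 90.7244450 amu; Δm = 0.8416950 amu; E_B = 784.03 MeV; E_B/A = 8.711 MeV
Zr-90 has the higher binding energy per nucleon, so it is the more tightly bound nucleus.

Zr-90; 8.71 MeV/nucleon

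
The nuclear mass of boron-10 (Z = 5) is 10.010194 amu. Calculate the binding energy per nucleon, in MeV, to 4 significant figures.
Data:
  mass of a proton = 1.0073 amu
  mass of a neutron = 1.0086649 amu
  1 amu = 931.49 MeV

With 5 protons and 5 neutrons (A = 10):
Total constituent mass: 5 × 1.0073 + 5 × 1.0086649 = 10.0798245 amu
Δm = 10.0798245 − 10.010194 = 0.0696305 amu
Binding energy = Δm·c² = 0.0696305 × 931.49 MeV/amu = 64.8601 MeV
Per nucleon: 64.8601 / 10 = 6.486 MeV

6.486 MeV/nucleon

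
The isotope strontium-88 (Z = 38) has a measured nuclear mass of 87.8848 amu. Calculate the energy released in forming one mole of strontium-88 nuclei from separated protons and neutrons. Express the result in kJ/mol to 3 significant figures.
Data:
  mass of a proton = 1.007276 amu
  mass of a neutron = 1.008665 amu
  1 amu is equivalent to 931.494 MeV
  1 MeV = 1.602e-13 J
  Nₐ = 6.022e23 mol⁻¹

7.41e+10 kJ/mol

The nucleus contains 38 protons and 88 − 38 = 50 neutrons.
Total constituent mass: 38 × 1.007276 + 50 × 1.008665 = 88.709738 amu
The mass defect is 88.709738 − 87.8848 = 0.824938 amu.
Converting to energy: 0.824938 amu × 931.494 MeV/amu = 768.425 MeV
Per nucleus in joules: 768.425 MeV × 1.602e-13 J/MeV = 1.2310e-10 J
Per mole: 1.2310e-10 J × 6.022e23 mol⁻¹ = 7.4131e+13 J/mol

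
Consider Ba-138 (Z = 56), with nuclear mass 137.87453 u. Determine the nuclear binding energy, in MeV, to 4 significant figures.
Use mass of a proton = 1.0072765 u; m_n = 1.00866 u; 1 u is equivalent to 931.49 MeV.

With 56 protons and 82 neutrons (A = 138):
Total constituent mass: 56 × 1.0072765 + 82 × 1.00866 = 139.1176040 u
Δm = 139.1176040 − 137.87453 = 1.2430740 u
Converting to energy: 1.2430740 u × 931.49 MeV/u = 1157.91 MeV

1158 MeV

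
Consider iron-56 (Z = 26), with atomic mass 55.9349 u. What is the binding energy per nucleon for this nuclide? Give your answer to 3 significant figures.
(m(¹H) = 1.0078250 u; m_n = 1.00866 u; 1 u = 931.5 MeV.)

Total constituent mass: 26 × 1.0078250 + 30 × 1.00866 = 56.4632500 u
Mass defect Δm = 56.4632500 − 55.9349 = 0.5283500 u
E_B = 0.5283500 × 931.5 = 492.158 MeV
BE/A = 492.158 MeV / 56 = 8.789 MeV/nucleon

8.79 MeV/nucleon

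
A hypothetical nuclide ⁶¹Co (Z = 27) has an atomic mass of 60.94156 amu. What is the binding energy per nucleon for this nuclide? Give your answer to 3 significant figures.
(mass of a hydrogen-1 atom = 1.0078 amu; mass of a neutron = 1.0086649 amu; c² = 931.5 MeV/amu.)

8.61 MeV/nucleon

Σm = 27·m(¹H) + 34·m_n = 27.2106 + 34.2946066 = 61.5052066 amu
Mass defect Δm = 61.5052066 − 60.94156 = 0.5636466 amu
Binding energy = Δm·c² = 0.5636466 × 931.5 MeV/amu = 525.037 MeV
BE/A = 525.037 MeV / 61 = 8.607 MeV/nucleon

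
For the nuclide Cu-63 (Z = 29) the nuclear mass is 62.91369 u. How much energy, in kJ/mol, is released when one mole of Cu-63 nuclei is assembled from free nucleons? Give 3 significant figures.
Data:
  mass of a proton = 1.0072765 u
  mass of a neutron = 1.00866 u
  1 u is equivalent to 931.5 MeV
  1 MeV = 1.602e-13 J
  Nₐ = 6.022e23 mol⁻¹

Z = 29, so N = A − Z = 63 − 29 = 34.
Mass of separated nucleons = 29(1.0072765) + 34(1.00866) = 29.2110185 + 34.29444 = 63.5054585 u
Δm = 63.5054585 − 62.91369 = 0.5917685 u
E_B = 0.5917685 × 931.5 = 551.232 MeV
Per nucleus in joules: 551.232 MeV × 1.602e-13 J/MeV = 8.8307e-11 J
Per mole: 8.8307e-11 J × 6.022e23 mol⁻¹ = 5.3178e+13 J/mol

5.32e+10 kJ/mol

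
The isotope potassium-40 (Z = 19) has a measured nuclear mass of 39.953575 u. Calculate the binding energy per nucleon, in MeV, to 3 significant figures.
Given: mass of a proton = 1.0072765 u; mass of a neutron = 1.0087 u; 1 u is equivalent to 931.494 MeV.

8.56 MeV/nucleon

Mass of separated nucleons = 19(1.0072765) + 21(1.0087) = 19.1382535 + 21.1827 = 40.3209535 u
Δm = 40.3209535 − 39.953575 = 0.3673785 u
Converting to energy: 0.3673785 u × 931.494 MeV/u = 342.211 MeV
Per nucleon: 342.211 / 40 = 8.555 MeV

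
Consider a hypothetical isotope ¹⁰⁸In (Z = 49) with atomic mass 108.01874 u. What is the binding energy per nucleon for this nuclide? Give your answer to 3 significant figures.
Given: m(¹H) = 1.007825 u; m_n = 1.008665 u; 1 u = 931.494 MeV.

Mass of separated nucleons = 49(1.007825) + 59(1.008665) = 49.383425 + 59.511235 = 108.894660 u
Δm = 108.894660 − 108.01874 = 0.875920 u
Converting to energy: 0.875920 u × 931.494 MeV/u = 815.914 MeV
Per nucleon: 815.914 / 108 = 7.5548 MeV

7.55 MeV/nucleon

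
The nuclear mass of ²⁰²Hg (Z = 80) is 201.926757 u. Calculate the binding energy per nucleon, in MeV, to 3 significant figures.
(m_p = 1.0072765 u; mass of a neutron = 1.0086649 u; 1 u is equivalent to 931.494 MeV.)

7.90 MeV/nucleon

Total constituent mass: 80 × 1.0072765 + 122 × 1.0086649 = 203.6392378 u
Mass defect Δm = 203.6392378 − 201.926757 = 1.7124808 u
E_B = 1.7124808 × 931.494 = 1595.17 MeV
Dividing by A = 202 gives 7.897 MeV per nucleon.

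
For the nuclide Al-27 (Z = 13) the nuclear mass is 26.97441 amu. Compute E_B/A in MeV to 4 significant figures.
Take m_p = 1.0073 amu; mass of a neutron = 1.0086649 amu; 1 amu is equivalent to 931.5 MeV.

With 13 protons and 14 neutrons (A = 27):
Mass of separated nucleons = 13(1.0073) + 14(1.0086649) = 13.0949 + 14.1213086 = 27.2162086 amu
Δm = 27.2162086 − 26.97441 = 0.2417986 amu
Converting to energy: 0.2417986 amu × 931.5 MeV/amu = 225.235 MeV
Per nucleon: 225.235 / 27 = 8.342 MeV

8.342 MeV/nucleon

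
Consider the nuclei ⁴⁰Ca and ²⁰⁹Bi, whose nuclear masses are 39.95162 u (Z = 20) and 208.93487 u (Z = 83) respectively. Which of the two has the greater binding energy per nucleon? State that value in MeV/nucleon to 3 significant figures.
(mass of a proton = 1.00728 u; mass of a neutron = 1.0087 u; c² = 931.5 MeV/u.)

⁴⁰Ca: Σm = 20(1.00728) + 20(1.0087) = 40.31960 u; Δm = 0.36798 u; E_B = 342.77 MeV; E_B/A = 8.569 MeV
²⁰⁹Bi: Σm = 83(1.00728) + 126(1.0087) = 210.70044 u; Δm = 1.76557 u; E_B = 1644.6 MeV; E_B/A = 7.869 MeV
⁴⁰Ca has the higher binding energy per nucleon, so it is the more tightly bound nucleus.

⁴⁰Ca; 8.57 MeV/nucleon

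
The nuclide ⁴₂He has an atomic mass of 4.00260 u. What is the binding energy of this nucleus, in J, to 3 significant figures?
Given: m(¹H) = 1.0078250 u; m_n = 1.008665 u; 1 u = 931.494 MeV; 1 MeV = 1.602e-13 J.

4.53e-12 J

With 2 protons and 2 neutrons (A = 4):
Total constituent mass: 2 × 1.0078250 + 2 × 1.008665 = 4.0329800 u
Δm = 4.0329800 − 4.00260 = 0.0303800 u
Binding energy = Δm·c² = 0.0303800 × 931.494 MeV/u = 28.2988 MeV
In joules: 28.2988 MeV × 1.602e-13 J/MeV = 4.5335e-12 J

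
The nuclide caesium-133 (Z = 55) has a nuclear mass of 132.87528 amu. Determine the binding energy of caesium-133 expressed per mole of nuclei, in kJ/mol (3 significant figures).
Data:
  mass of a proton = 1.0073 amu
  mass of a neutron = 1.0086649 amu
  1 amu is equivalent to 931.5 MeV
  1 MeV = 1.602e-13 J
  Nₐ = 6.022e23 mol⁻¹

The nucleus contains 55 protons and 133 − 55 = 78 neutrons.
Mass of separated nucleons = 55(1.0073) + 78(1.0086649) = 55.4015 + 78.6758622 = 134.0773622 amu
Mass defect Δm = 134.0773622 − 132.87528 = 1.2020822 amu
E_B = 1.2020822 × 931.5 = 1119.74 MeV
Per nucleus in joules: 1119.74 MeV × 1.602e-13 J/MeV = 1.7938e-10 J
Per mole: 1.7938e-10 J × 6.022e23 mol⁻¹ = 1.0802e+14 J/mol

1.08e+11 kJ/mol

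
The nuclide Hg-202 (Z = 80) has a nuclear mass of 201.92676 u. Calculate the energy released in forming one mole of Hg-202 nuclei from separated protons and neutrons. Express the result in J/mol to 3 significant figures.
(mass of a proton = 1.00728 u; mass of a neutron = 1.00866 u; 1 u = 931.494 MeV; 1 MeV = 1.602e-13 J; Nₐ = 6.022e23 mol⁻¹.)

1.54e+14 J/mol

Mass of separated nucleons = 80(1.00728) + 122(1.00866) = 80.58240 + 123.05652 = 203.63892 u
The mass defect is 203.63892 − 201.92676 = 1.71216 u.
Binding energy = Δm·c² = 1.71216 × 931.494 MeV/u = 1594.87 MeV
Per nucleus in joules: 1594.87 MeV × 1.602e-13 J/MeV = 2.5550e-10 J
Per mole: 2.5550e-10 J × 6.022e23 mol⁻¹ = 1.5386e+14 J/mol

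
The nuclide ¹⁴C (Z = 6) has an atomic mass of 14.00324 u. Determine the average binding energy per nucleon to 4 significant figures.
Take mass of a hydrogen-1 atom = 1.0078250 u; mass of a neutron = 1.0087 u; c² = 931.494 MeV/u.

The nucleus contains 6 protons and 14 − 6 = 8 neutrons.
Σm = 6·m(¹H) + 8·m_n = 6.0469500 + 8.0696 = 14.1165500 u
The mass defect is 14.1165500 − 14.00324 = 0.1133100 u.
Converting to energy: 0.1133100 u × 931.494 MeV/u = 105.548 MeV
Per nucleon: 105.548 / 14 = 7.539 MeV

7.539 MeV/nucleon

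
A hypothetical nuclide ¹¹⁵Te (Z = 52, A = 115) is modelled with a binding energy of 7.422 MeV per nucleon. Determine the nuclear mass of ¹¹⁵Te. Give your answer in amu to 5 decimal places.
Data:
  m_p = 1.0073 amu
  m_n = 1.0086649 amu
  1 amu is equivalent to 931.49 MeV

115.00918 amu

Total binding energy = 115 × 7.422 = 853.530 MeV
Mass defect = 853.530 MeV / (931.49 MeV/amu) = 0.9163061 amu
Constituent mass = 52(1.0073) + 63(1.0086649) = 115.9254887 amu
Nuclear mass = 115.9254887 − 0.9163061 = 115.0091826 amu ≈ 115.00918 amu (to 5 decimal places)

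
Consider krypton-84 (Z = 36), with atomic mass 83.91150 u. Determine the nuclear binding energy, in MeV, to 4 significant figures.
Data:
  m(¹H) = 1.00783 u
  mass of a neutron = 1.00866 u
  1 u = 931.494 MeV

Σm = 36·m(¹H) + 48·m_n = 36.28188 + 48.41568 = 84.69756 u
Mass defect Δm = 84.69756 − 83.91150 = 0.78606 u
Converting to energy: 0.78606 u × 931.494 MeV/u = 732.210 MeV

732.2 MeV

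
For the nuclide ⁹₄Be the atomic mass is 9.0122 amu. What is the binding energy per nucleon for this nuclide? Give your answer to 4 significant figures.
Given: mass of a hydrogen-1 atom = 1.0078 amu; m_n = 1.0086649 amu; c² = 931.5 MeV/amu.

6.451 MeV/nucleon

With 4 protons and 5 neutrons (A = 9):
Mass of separated nucleons = 4(1.0078) + 5(1.0086649) = 4.0312 + 5.0433245 = 9.0745245 amu
The mass defect is 9.0745245 − 9.0122 = 0.0623245 amu.
Converting to energy: 0.0623245 amu × 931.5 MeV/amu = 58.0553 MeV
Dividing by A = 9 gives 6.451 MeV per nucleon.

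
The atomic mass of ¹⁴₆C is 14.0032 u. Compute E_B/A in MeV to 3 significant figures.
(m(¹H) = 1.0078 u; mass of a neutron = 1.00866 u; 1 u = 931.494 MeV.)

With 6 protons and 8 neutrons (A = 14):
Mass of separated nucleons = 6(1.0078) + 8(1.00866) = 6.0468 + 8.06928 = 14.11608 u
The mass defect is 14.11608 − 14.0032 = 0.11288 u.
E_B = 0.11288 × 931.494 = 105.147 MeV
BE/A = 105.147 MeV / 14 = 7.511 MeV/nucleon

7.51 MeV/nucleon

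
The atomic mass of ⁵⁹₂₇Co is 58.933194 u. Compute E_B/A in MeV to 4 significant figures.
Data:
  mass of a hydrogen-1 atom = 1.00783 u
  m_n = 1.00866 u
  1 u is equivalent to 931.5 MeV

Total constituent mass: 27 × 1.00783 + 32 × 1.00866 = 59.48853 u
Mass defect Δm = 59.48853 − 58.933194 = 0.555336 u
E_B = 0.555336 × 931.5 = 517.295 MeV
BE/A = 517.295 MeV / 59 = 8.768 MeV/nucleon

8.768 MeV/nucleon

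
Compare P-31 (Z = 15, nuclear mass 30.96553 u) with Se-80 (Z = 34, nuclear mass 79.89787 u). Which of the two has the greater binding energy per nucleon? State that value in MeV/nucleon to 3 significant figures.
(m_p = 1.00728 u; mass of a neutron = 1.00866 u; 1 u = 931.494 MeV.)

Se-80; 8.71 MeV/nucleon

P-31: Σm = 15(1.00728) + 16(1.00866) = 31.24776 u; Δm = 0.28223 u; E_B = 262.90 MeV; E_B/A = 8.481 MeV
Se-80: Σm = 34(1.00728) + 46(1.00866) = 80.64588 u; Δm = 0.74801 u; E_B = 696.77 MeV; E_B/A = 8.710 MeV
Se-80 has the higher binding energy per nucleon, so it is the more tightly bound nucleus.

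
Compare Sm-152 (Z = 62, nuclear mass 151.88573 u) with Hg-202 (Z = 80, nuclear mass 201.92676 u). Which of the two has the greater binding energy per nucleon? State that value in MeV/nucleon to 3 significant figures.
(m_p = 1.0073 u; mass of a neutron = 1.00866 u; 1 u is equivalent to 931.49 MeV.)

Sm-152; 8.25 MeV/nucleon

Sm-152: Σm = 62(1.0073) + 90(1.00866) = 153.23200 u; Δm = 1.34627 u; E_B = 1254.0 MeV; E_B/A = 8.250 MeV
Hg-202: Σm = 80(1.0073) + 122(1.00866) = 203.64052 u; Δm = 1.71376 u; E_B = 1596.4 MeV; E_B/A = 7.903 MeV
Sm-152 has the higher binding energy per nucleon, so it is the more tightly bound nucleus.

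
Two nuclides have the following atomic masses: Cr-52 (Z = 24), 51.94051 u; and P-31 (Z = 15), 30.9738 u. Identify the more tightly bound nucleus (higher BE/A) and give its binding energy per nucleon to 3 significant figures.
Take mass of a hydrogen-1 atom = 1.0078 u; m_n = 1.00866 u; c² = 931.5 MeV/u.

Cr-52; 8.76 MeV/nucleon

Cr-52: Σm = 24(1.0078) + 28(1.00866) = 52.42968 u; Δm = 0.48917 u; E_B = 455.66 MeV; E_B/A = 8.763 MeV
P-31: Σm = 15(1.0078) + 16(1.00866) = 31.25556 u; Δm = 0.28176 u; E_B = 262.46 MeV; E_B/A = 8.466 MeV
Cr-52 has the higher binding energy per nucleon, so it is the more tightly bound nucleus.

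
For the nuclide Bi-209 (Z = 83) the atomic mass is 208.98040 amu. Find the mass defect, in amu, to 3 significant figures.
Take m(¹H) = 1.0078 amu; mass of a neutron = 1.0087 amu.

The nucleus contains 83 protons and 209 − 83 = 126 neutrons.
Total constituent mass: 83 × 1.0078 + 126 × 1.0087 = 210.7436 amu
The mass defect is 210.7436 − 208.98040 = 1.76320 amu.

1.76 amu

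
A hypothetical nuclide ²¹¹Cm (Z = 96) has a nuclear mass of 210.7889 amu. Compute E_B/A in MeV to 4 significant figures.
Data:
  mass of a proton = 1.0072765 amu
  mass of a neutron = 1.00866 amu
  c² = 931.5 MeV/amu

8.412 MeV/nucleon

With 96 protons and 115 neutrons (A = 211):
Mass of separated nucleons = 96(1.0072765) + 115(1.00866) = 96.6985440 + 115.99590 = 212.6944440 amu
Δm = 212.6944440 − 210.7889 = 1.9055440 amu
Binding energy = Δm·c² = 1.9055440 × 931.5 MeV/amu = 1775.01 MeV
Per nucleon: 1775.01 / 211 = 8.412 MeV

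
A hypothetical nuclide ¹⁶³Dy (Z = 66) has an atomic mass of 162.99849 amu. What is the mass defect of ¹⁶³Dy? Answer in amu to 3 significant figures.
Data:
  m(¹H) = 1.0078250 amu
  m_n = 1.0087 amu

1.36 amu

Σm = 66·m(¹H) + 97·m_n = 66.5164500 + 97.8439 = 164.3603500 amu
The mass defect is 164.3603500 − 162.99849 = 1.3618600 amu.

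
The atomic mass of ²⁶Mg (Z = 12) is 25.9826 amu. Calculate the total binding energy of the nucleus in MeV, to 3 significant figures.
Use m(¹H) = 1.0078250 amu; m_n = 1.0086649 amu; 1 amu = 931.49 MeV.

217 MeV

Total constituent mass: 12 × 1.0078250 + 14 × 1.0086649 = 26.2152086 amu
Mass defect Δm = 26.2152086 − 25.9826 = 0.2326086 amu
Binding energy = Δm·c² = 0.2326086 × 931.49 MeV/amu = 216.673 MeV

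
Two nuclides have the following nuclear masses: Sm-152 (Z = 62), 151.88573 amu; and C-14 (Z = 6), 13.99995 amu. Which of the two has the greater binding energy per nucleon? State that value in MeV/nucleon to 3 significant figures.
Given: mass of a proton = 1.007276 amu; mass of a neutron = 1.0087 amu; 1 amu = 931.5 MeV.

Sm-152: Σm = 62(1.007276) + 90(1.0087) = 153.234112 amu; Δm = 1.348382 amu; E_B = 1256.0 MeV; E_B/A = 8.263 MeV
C-14: Σm = 6(1.007276) + 8(1.0087) = 14.113256 amu; Δm = 0.113306 amu; E_B = 105.54 MeV; E_B/A = 7.539 MeV
Sm-152 has the higher binding energy per nucleon, so it is the more tightly bound nucleus.

Sm-152; 8.26 MeV/nucleon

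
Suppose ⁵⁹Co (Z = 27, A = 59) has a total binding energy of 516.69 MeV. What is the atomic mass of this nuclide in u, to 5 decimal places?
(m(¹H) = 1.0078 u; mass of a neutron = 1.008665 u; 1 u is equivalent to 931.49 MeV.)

58.93319 u

Mass defect = 516.69 MeV / (931.49 MeV/u) = 0.5546919 u
Constituent mass = 27(1.0078) + 32(1.008665) = 59.487880 u
Atomic mass = 59.487880 − 0.5546919 = 58.9331881 u ≈ 58.93319 u (to 5 decimal places)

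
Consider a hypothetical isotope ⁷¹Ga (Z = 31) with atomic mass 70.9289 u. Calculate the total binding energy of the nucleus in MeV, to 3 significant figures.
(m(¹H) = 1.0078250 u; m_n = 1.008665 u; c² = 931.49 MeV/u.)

Σm = 31·m(¹H) + 40·m_n = 31.2425750 + 40.346600 = 71.5891750 u
Mass defect Δm = 71.5891750 − 70.9289 = 0.6602750 u
Binding energy = Δm·c² = 0.6602750 × 931.49 MeV/u = 615.040 MeV

615 MeV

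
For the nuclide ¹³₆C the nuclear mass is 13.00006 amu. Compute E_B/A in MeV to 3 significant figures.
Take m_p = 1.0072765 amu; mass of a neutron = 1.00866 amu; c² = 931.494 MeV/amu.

7.47 MeV/nucleon

Σm = 6·m_p + 7·m_n = 6.0436590 + 7.06062 = 13.1042790 amu
Δm = 13.1042790 − 13.00006 = 0.1042190 amu
E_B = 0.1042190 × 931.494 = 97.0794 MeV
BE/A = 97.0794 MeV / 13 = 7.468 MeV/nucleon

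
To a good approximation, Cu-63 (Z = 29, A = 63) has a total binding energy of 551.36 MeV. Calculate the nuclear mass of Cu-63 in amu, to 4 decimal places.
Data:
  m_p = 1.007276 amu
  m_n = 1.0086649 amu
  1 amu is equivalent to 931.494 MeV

Mass defect = 551.36 MeV / (931.494 MeV/amu) = 0.591909 amu
Constituent mass = 29(1.007276) + 34(1.0086649) = 63.5056106 amu
Nuclear mass = 63.5056106 − 0.591909 = 62.9137016 amu ≈ 62.9137 amu (to 4 decimal places)

62.9137 amu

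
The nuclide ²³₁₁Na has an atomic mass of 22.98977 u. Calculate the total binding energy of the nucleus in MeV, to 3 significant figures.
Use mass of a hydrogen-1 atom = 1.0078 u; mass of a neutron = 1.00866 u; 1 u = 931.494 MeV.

Total constituent mass: 11 × 1.0078 + 12 × 1.00866 = 23.18972 u
Δm = 23.18972 − 22.98977 = 0.19995 u
Converting to energy: 0.19995 u × 931.494 MeV/u = 186.252 MeV

186 MeV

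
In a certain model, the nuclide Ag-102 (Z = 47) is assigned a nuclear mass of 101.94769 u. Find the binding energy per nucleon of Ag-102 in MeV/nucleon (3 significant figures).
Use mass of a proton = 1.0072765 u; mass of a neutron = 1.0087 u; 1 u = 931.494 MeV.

With 47 protons and 55 neutrons (A = 102):
Mass of separated nucleons = 47(1.0072765) + 55(1.0087) = 47.3419955 + 55.4785 = 102.8204955 u
The mass defect is 102.8204955 − 101.94769 = 0.8728055 u.
Converting to energy: 0.8728055 u × 931.494 MeV/u = 813.013 MeV
Per nucleon: 813.013 / 102 = 7.971 MeV

7.97 MeV/nucleon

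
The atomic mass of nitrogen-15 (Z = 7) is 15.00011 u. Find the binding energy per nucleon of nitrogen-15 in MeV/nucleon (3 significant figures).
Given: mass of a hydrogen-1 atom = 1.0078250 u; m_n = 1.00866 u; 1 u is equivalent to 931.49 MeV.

7.70 MeV/nucleon

Mass of separated nucleons = 7(1.0078250) + 8(1.00866) = 7.0547750 + 8.06928 = 15.1240550 u
The mass defect is 15.1240550 − 15.00011 = 0.1239450 u.
Binding energy = Δm·c² = 0.1239450 × 931.49 MeV/u = 115.454 MeV
Per nucleon: 115.454 / 15 = 7.697 MeV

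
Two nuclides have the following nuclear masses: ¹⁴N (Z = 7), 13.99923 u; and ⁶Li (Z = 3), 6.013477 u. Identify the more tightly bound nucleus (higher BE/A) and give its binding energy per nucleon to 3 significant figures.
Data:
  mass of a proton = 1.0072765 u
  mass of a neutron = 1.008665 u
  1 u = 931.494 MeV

¹⁴N; 7.48 MeV/nucleon

¹⁴N: Σm = 7(1.0072765) + 7(1.008665) = 14.1115905 u; Δm = 0.1123605 u; E_B = 104.66 MeV; E_B/A = 7.476 MeV
⁶Li: Σm = 3(1.0072765) + 3(1.008665) = 6.0478245 u; Δm = 0.0343475 u; E_B = 31.994 MeV; E_B/A = 5.332 MeV
¹⁴N has the higher binding energy per nucleon, so it is the more tightly bound nucleus.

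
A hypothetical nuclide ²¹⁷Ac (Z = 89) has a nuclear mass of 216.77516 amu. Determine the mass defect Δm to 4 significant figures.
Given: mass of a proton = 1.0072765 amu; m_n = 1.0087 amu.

Z = 89, so N = A − Z = 217 − 89 = 128.
Σm = 89·m_p + 128·m_n = 89.6476085 + 129.1136 = 218.7612085 amu
The mass defect is 218.7612085 − 216.77516 = 1.9860485 amu.

1.986 amu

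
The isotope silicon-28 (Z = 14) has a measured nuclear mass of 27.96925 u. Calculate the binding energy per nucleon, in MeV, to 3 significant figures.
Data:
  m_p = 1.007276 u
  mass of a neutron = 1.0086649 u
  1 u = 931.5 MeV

Σm = 14·m_p + 14·m_n = 14.101864 + 14.1213086 = 28.2231726 u
Mass defect Δm = 28.2231726 − 27.96925 = 0.2539226 u
Binding energy = Δm·c² = 0.2539226 × 931.5 MeV/u = 236.529 MeV
Dividing by A = 28 gives 8.447 MeV per nucleon.

8.45 MeV/nucleon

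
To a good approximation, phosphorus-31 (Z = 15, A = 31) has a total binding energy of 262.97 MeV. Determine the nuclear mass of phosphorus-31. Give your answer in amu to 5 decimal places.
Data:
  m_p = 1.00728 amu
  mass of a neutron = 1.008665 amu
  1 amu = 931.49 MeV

30.96553 amu

Mass defect = 262.97 MeV / (931.49 MeV/amu) = 0.2823111 amu
Constituent mass = 15(1.00728) + 16(1.008665) = 31.247840 amu
Nuclear mass = 31.247840 − 0.2823111 = 30.9655289 amu ≈ 30.96553 amu (to 5 decimal places)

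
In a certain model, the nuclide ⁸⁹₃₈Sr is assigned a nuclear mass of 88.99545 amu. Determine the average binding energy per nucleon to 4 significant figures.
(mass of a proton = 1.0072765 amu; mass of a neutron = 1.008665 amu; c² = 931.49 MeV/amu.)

7.567 MeV/nucleon

Total constituent mass: 38 × 1.0072765 + 51 × 1.008665 = 89.7184220 amu
Mass defect Δm = 89.7184220 − 88.99545 = 0.7229720 amu
Converting to energy: 0.7229720 amu × 931.49 MeV/amu = 673.441 MeV
Dividing by A = 89 gives 7.567 MeV per nucleon.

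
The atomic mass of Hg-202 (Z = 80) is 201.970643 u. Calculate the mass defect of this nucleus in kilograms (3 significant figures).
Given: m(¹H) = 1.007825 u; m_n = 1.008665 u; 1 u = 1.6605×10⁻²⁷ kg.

With 80 protons and 122 neutrons (A = 202):
Mass of separated nucleons = 80(1.007825) + 122(1.008665) = 80.626000 + 123.057130 = 203.683130 u
Δm = 203.683130 − 201.970643 = 1.712487 u
In SI units: 1.712487 u × 1.6605×10⁻²⁷ kg/u = 2.8436e-27 kg

2.84e-27 kg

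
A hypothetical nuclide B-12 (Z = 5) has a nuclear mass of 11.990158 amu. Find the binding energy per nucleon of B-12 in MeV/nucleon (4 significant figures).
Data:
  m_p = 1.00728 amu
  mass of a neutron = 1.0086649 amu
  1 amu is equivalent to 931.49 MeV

Z = 5, so N = A − Z = 12 − 5 = 7.
Total constituent mass: 5 × 1.00728 + 7 × 1.0086649 = 12.0970543 amu
Mass defect Δm = 12.0970543 − 11.990158 = 0.1068963 amu
Binding energy = Δm·c² = 0.1068963 × 931.49 MeV/amu = 99.5728 MeV
BE/A = 99.5728 MeV / 12 = 8.298 MeV/nucleon

8.298 MeV/nucleon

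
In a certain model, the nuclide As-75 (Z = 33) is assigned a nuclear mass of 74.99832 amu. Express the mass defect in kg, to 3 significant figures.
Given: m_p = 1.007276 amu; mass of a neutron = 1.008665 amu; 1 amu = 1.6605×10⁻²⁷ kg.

1.01e-27 kg

Total constituent mass: 33 × 1.007276 + 42 × 1.008665 = 75.604038 amu
Mass defect Δm = 75.604038 − 74.99832 = 0.605718 amu
In SI units: 0.605718 amu × 1.6605×10⁻²⁷ kg/amu = 1.0058e-27 kg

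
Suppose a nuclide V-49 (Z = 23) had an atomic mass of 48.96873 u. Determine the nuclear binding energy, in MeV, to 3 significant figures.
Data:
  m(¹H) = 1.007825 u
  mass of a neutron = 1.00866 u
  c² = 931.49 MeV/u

407 MeV

Z = 23, so N = A − Z = 49 − 23 = 26.
Σm = 23·m(¹H) + 26·m_n = 23.179975 + 26.22516 = 49.405135 u
The mass defect is 49.405135 − 48.96873 = 0.436405 u.
Converting to energy: 0.436405 u × 931.49 MeV/u = 406.507 MeV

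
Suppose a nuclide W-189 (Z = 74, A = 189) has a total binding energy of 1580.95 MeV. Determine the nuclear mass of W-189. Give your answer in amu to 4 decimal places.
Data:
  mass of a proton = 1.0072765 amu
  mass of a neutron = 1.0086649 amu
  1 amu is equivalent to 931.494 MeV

188.8377 amu

Mass defect = 1580.95 MeV / (931.494 MeV/amu) = 1.697220 amu
Constituent mass = 74(1.0072765) + 115(1.0086649) = 190.5349245 amu
Nuclear mass = 190.5349245 − 1.697220 = 188.8377045 amu ≈ 188.8377 amu (to 4 decimal places)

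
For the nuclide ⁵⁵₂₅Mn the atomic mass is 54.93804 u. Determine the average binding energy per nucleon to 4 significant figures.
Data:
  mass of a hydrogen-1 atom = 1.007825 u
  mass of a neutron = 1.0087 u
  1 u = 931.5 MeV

Total constituent mass: 25 × 1.007825 + 30 × 1.0087 = 55.456625 u
Mass defect Δm = 55.456625 − 54.93804 = 0.518585 u
Converting to energy: 0.518585 u × 931.5 MeV/u = 483.062 MeV
Per nucleon: 483.062 / 55 = 8.783 MeV

8.783 MeV/nucleon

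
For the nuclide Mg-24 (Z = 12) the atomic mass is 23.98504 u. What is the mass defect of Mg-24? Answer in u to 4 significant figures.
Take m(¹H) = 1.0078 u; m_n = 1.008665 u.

0.2125 u

Mass of separated nucleons = 12(1.0078) + 12(1.008665) = 12.0936 + 12.103980 = 24.197580 u
Mass defect Δm = 24.197580 − 23.98504 = 0.212540 u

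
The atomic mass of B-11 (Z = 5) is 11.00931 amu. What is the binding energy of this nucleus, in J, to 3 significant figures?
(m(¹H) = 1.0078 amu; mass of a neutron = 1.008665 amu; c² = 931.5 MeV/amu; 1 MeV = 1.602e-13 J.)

With 5 protons and 6 neutrons (A = 11):
Σm = 5·m(¹H) + 6·m_n = 5.0390 + 6.051990 = 11.090990 amu
Δm = 11.090990 − 11.00931 = 0.081680 amu
Converting to energy: 0.081680 amu × 931.5 MeV/amu = 76.0849 MeV
In joules: 76.0849 MeV × 1.602e-13 J/MeV = 1.2189e-11 J

1.22e-11 J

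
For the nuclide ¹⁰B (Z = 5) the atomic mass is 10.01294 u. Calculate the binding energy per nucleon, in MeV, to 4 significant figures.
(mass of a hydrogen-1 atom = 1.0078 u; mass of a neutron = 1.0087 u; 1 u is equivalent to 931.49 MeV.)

6.479 MeV/nucleon

The nucleus contains 5 protons and 10 − 5 = 5 neutrons.
Total constituent mass: 5 × 1.0078 + 5 × 1.0087 = 10.0825 u
The mass defect is 10.0825 − 10.01294 = 0.06956 u.
Binding energy = Δm·c² = 0.06956 × 931.49 MeV/u = 64.7944 MeV
Per nucleon: 64.7944 / 10 = 6.479 MeV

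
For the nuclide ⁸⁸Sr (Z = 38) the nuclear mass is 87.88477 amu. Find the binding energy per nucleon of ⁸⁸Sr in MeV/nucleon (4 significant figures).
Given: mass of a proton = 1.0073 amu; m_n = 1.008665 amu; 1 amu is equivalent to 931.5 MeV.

Σm = 38·m_p + 50·m_n = 38.2774 + 50.433250 = 88.710650 amu
The mass defect is 88.710650 − 87.88477 = 0.825880 amu.
Converting to energy: 0.825880 amu × 931.5 MeV/amu = 769.307 MeV
Per nucleon: 769.307 / 88 = 8.742 MeV

8.742 MeV/nucleon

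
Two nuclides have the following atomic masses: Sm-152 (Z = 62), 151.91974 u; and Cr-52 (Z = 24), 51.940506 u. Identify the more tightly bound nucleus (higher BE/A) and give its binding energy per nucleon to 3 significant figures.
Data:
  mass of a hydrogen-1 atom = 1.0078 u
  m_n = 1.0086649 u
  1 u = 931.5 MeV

Sm-152: Σm = 62(1.0078) + 90(1.0086649) = 153.2634410 u; Δm = 1.3437010 u; E_B = 1251.66 MeV; E_B/A = 8.2346 MeV
Cr-52: Σm = 24(1.0078) + 28(1.0086649) = 52.4298172 u; Δm = 0.4893112 u; E_B = 455.79 MeV; E_B/A = 8.765 MeV
Cr-52 has the higher binding energy per nucleon, so it is the more tightly bound nucleus.

Cr-52; 8.77 MeV/nucleon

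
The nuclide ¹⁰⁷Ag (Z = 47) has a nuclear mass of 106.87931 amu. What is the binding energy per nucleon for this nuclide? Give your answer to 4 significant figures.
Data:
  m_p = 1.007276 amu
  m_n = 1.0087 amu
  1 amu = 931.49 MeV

8.572 MeV/nucleon

Mass of separated nucleons = 47(1.007276) + 60(1.0087) = 47.341972 + 60.5220 = 107.863972 amu
Mass defect Δm = 107.863972 − 106.87931 = 0.984662 amu
Binding energy = Δm·c² = 0.984662 × 931.49 MeV/amu = 917.203 MeV
BE/A = 917.203 MeV / 107 = 8.572 MeV/nucleon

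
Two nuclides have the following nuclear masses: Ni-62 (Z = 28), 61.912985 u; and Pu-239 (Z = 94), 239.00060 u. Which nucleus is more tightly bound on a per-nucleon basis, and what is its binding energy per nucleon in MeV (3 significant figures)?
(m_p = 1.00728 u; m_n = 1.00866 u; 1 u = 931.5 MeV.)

Ni-62; 8.79 MeV/nucleon

Ni-62: Σm = 28(1.00728) + 34(1.00866) = 62.49828 u; Δm = 0.585295 u; E_B = 545.20 MeV; E_B/A = 8.794 MeV
Pu-239: Σm = 94(1.00728) + 145(1.00866) = 240.94002 u; Δm = 1.93942 u; E_B = 1806.6 MeV; E_B/A = 7.559 MeV
Ni-62 has the higher binding energy per nucleon, so it is the more tightly bound nucleus.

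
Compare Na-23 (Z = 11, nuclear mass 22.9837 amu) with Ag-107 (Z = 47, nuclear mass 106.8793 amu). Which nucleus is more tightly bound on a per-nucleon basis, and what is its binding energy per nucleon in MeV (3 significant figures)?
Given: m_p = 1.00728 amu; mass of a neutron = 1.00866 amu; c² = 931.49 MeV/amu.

Ag-107; 8.55 MeV/nucleon

Na-23: Σm = 11(1.00728) + 12(1.00866) = 23.18400 amu; Δm = 0.20030 amu; E_B = 186.58 MeV; E_B/A = 8.112 MeV
Ag-107: Σm = 47(1.00728) + 60(1.00866) = 107.86176 amu; Δm = 0.98246 amu; E_B = 915.15 MeV; E_B/A = 8.553 MeV
Ag-107 has the higher binding energy per nucleon, so it is the more tightly bound nucleus.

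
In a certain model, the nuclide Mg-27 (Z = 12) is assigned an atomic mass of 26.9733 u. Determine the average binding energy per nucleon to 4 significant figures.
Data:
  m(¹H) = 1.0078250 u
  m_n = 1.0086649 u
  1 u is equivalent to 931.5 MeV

Z = 12, so N = A − Z = 27 − 12 = 15.
Mass of separated nucleons = 12(1.0078250) + 15(1.0086649) = 12.0939000 + 15.1299735 = 27.2238735 u
Mass defect Δm = 27.2238735 − 26.9733 = 0.2505735 u
E_B = 0.2505735 × 931.5 = 233.409 MeV
Dividing by A = 27 gives 8.645 MeV per nucleon.

8.645 MeV/nucleon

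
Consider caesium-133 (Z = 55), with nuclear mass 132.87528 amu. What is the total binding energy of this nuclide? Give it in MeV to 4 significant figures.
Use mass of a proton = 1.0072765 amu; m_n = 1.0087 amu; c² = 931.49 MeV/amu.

Total constituent mass: 55 × 1.0072765 + 78 × 1.0087 = 134.0788075 amu
Δm = 134.0788075 − 132.87528 = 1.2035275 amu
E_B = 1.2035275 × 931.49 = 1121.07 MeV

1121 MeV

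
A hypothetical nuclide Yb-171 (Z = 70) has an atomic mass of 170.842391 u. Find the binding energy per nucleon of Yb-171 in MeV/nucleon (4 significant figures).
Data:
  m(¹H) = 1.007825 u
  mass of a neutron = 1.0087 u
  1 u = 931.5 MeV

8.629 MeV/nucleon

Σm = 70·m(¹H) + 101·m_n = 70.547750 + 101.8787 = 172.426450 u
Mass defect Δm = 172.426450 − 170.842391 = 1.584059 u
E_B = 1.584059 × 931.5 = 1475.55 MeV
Dividing by A = 171 gives 8.629 MeV per nucleon.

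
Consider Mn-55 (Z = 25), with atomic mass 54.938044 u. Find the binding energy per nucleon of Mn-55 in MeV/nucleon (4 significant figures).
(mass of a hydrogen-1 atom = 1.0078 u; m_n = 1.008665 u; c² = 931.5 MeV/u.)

Total constituent mass: 25 × 1.0078 + 30 × 1.008665 = 55.454950 u
Δm = 55.454950 − 54.938044 = 0.516906 u
Binding energy = Δm·c² = 0.516906 × 931.5 MeV/u = 481.498 MeV
BE/A = 481.498 MeV / 55 = 8.755 MeV/nucleon

8.755 MeV/nucleon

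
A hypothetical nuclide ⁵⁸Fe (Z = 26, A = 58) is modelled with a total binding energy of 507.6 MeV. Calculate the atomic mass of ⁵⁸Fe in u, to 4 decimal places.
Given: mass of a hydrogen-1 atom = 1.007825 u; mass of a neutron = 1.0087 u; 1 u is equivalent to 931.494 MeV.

57.9369 u

Mass defect = 507.6 MeV / (931.494 MeV/u) = 0.544931 u
Constituent mass = 26(1.007825) + 32(1.0087) = 58.481850 u
Atomic mass = 58.481850 − 0.544931 = 57.936919 u ≈ 57.9369 u (to 4 decimal places)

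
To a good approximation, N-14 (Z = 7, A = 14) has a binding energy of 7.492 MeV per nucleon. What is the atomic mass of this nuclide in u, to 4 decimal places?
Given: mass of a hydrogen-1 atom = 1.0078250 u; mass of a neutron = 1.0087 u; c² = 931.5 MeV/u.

14.0031 u

Total binding energy = 14 × 7.492 = 104.888 MeV
Mass defect = 104.888 MeV / (931.5 MeV/u) = 0.112601 u
Constituent mass = 7(1.0078250) + 7(1.0087) = 14.1156750 u
Atomic mass = 14.1156750 − 0.112601 = 14.0030740 u ≈ 14.0031 u (to 4 decimal places)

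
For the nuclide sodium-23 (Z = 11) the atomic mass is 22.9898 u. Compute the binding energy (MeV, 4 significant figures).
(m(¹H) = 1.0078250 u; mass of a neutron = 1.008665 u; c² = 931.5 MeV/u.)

The nucleus contains 11 protons and 23 − 11 = 12 neutrons.
Mass of separated nucleons = 11(1.0078250) + 12(1.008665) = 11.0860750 + 12.103980 = 23.1900550 u
Δm = 23.1900550 − 22.9898 = 0.2002550 u
Converting to energy: 0.2002550 u × 931.5 MeV/u = 186.538 MeV

186.5 MeV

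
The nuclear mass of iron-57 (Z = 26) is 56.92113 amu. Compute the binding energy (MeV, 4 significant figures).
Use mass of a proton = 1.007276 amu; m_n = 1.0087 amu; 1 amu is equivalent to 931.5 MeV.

500.9 MeV

Mass of separated nucleons = 26(1.007276) + 31(1.0087) = 26.189176 + 31.2697 = 57.458876 amu
Mass defect Δm = 57.458876 − 56.92113 = 0.537746 amu
Converting to energy: 0.537746 amu × 931.5 MeV/amu = 500.910 MeV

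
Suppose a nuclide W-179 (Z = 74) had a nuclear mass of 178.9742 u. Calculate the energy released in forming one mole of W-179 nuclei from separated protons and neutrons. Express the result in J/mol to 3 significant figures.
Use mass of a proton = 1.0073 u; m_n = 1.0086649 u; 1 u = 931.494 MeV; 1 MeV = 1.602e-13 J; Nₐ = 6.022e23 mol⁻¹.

1.33e+14 J/mol

Z = 74, so N = A − Z = 179 − 74 = 105.
Mass of separated nucleons = 74(1.0073) + 105(1.0086649) = 74.5402 + 105.9098145 = 180.4500145 u
Mass defect Δm = 180.4500145 − 178.9742 = 1.4758145 u
Binding energy = Δm·c² = 1.4758145 × 931.494 MeV/u = 1374.71 MeV
Per nucleus in joules: 1374.71 MeV × 1.602e-13 J/MeV = 2.2023e-10 J
Per mole: 2.2023e-10 J × 6.022e23 mol⁻¹ = 1.3262e+14 J/mol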